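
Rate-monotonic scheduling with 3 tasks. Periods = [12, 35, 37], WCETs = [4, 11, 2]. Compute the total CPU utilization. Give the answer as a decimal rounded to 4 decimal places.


Compute individual utilizations (exact fractions):
  Task 1: C/T = 4/12 = 1/3 (approx. 0.3333)
  Task 2: C/T = 11/35 (approx. 0.3143)
  Task 3: C/T = 2/37 (approx. 0.0541)
Total utilization U = 1/3 + 11/35 + 2/37 = 2726/3885
Rounded to 4 decimal places: U = 0.7017
RM (Liu & Layland) bound for 3 tasks = 0.779763; compare with U = 2726/3885 (approx. 0.701673)
U <= bound, so schedulable by RM sufficient condition.

0.7017


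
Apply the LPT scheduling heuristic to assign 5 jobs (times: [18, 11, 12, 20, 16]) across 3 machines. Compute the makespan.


Sort jobs in decreasing order (LPT): [20, 18, 16, 12, 11]
Assign each job to the least loaded machine:
  Machine 1: jobs [20], load = 20
  Machine 2: jobs [18, 11], load = 29
  Machine 3: jobs [16, 12], load = 28
Makespan = max load = 29

29


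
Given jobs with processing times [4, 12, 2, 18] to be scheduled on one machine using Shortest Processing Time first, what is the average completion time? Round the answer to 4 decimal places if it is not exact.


Sort jobs by processing time (SPT order): [2, 4, 12, 18]
Compute completion times sequentially:
  Job 1: processing = 2, completes at 2
  Job 2: processing = 4, completes at 6
  Job 3: processing = 12, completes at 18
  Job 4: processing = 18, completes at 36
Sum of completion times = 62
Average completion time = 62/4 = 15.5

15.5


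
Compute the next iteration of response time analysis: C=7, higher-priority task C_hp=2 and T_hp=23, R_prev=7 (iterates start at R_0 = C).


R_next = C + ceil(R_prev / T_hp) * C_hp
ceil(7 / 23) = ceil(0.3043) = 1
Interference = 1 * 2 = 2
R_next = 7 + 2 = 9

9


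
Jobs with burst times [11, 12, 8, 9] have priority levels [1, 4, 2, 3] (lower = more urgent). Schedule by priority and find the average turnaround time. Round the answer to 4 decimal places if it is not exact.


Sort by priority (ascending = highest first):
Order: [(1, 11), (2, 8), (3, 9), (4, 12)]
Completion times:
  Priority 1, burst=11, C=11
  Priority 2, burst=8, C=19
  Priority 3, burst=9, C=28
  Priority 4, burst=12, C=40
Average turnaround = 98/4 = 24.5

24.5


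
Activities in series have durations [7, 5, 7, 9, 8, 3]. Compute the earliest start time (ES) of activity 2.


Activity 2 starts after activities 1 through 1 complete.
Predecessor durations: [7]
ES = 7 = 7

7


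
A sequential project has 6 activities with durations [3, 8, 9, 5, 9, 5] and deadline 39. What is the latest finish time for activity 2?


LF(activity 2) = deadline - sum of successor durations
Successors: activities 3 through 6 with durations [9, 5, 9, 5]
Sum of successor durations = 28
LF = 39 - 28 = 11

11


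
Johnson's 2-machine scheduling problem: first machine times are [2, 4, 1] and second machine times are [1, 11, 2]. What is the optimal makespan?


Apply Johnson's rule:
  Group 1 (a <= b): [(3, 1, 2), (2, 4, 11)]
  Group 2 (a > b): [(1, 2, 1)]
Optimal job order: [3, 2, 1]
Schedule:
  Job 3: M1 done at 1, M2 done at 3
  Job 2: M1 done at 5, M2 done at 16
  Job 1: M1 done at 7, M2 done at 17
Makespan = 17

17


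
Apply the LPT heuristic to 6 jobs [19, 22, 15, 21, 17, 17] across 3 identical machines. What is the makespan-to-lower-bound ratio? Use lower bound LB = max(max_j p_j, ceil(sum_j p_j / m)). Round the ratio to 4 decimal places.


LPT order: [22, 21, 19, 17, 17, 15]
Machine loads after assignment: [37, 38, 36]
LPT makespan = 38
Lower bound = max(max_job, ceil(total/3)) = max(22, 37) = 37
Ratio = 38 / 37 = 1.027

1.027


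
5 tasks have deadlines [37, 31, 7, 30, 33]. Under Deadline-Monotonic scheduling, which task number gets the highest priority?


Sort tasks by relative deadline (ascending):
  Task 3: deadline = 7
  Task 4: deadline = 30
  Task 2: deadline = 31
  Task 5: deadline = 33
  Task 1: deadline = 37
Priority order (highest first): [3, 4, 2, 5, 1]
Highest priority task = 3

3


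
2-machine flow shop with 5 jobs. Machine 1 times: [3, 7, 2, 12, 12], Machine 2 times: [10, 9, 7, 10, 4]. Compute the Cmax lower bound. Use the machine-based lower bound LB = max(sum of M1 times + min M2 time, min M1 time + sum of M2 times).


LB1 = sum(M1 times) + min(M2 times) = 36 + 4 = 40
LB2 = min(M1 times) + sum(M2 times) = 2 + 40 = 42
Lower bound = max(LB1, LB2) = max(40, 42) = 42

42


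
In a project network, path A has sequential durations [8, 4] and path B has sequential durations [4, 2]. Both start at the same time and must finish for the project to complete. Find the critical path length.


Path A total = 8 + 4 = 12
Path B total = 4 + 2 = 6
Critical path = longest path = max(12, 6) = 12

12


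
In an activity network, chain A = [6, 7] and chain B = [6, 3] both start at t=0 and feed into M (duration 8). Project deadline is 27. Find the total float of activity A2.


Forward pass: ES(A2) = sum of predecessors on chain A = 6
EF = ES + duration = 6 + 7 = 13
Backward pass: LF(M) = deadline = 27; LS(M) = 27 - 8 = 19
LF(A2) = LS(M) - sum(successors on chain A) = 19 - 0 = 19
LS = LF - duration = 19 - 7 = 12
Total float = LS - ES = 12 - 6 = 6

6


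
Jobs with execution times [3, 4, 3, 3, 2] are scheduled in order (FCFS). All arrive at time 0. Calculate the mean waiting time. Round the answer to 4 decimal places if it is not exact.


FCFS order (as given): [3, 4, 3, 3, 2]
Waiting times:
  Job 1: wait = 0
  Job 2: wait = 3
  Job 3: wait = 7
  Job 4: wait = 10
  Job 5: wait = 13
Sum of waiting times = 33
Average waiting time = 33/5 = 6.6

6.6


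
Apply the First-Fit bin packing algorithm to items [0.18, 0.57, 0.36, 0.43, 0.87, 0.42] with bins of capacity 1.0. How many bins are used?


Place items sequentially using First-Fit:
  Item 0.18 -> new Bin 1
  Item 0.57 -> Bin 1 (now 0.75)
  Item 0.36 -> new Bin 2
  Item 0.43 -> Bin 2 (now 0.79)
  Item 0.87 -> new Bin 3
  Item 0.42 -> new Bin 4
Total bins used = 4

4


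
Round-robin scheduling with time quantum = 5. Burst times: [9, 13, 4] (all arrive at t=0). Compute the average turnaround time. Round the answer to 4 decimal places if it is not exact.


Time quantum = 5
Execution trace:
  J1 runs 5 units, time = 5
  J2 runs 5 units, time = 10
  J3 runs 4 units, time = 14
  J1 runs 4 units, time = 18
  J2 runs 5 units, time = 23
  J2 runs 3 units, time = 26
Finish times: [18, 26, 14]
Average turnaround = 58/3 = 19.3333

19.3333


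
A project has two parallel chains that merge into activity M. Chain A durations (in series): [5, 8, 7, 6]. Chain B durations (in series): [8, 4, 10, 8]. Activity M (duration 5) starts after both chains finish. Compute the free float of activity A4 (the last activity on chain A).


ES(A4) = sum of predecessors on chain A = 20
EF(A4) = ES + duration = 20 + 6 = 26
Successor of A4 is M. ES(M) = max(sum(A), sum(B)) = max(26, 30) = 30
Free float = ES(successor) - EF(current) = 30 - 26 = 4

4


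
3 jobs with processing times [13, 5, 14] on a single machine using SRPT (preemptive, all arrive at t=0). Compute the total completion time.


Since all jobs arrive at t=0, SRPT equals SPT ordering.
SPT order: [5, 13, 14]
Completion times:
  Job 1: p=5, C=5
  Job 2: p=13, C=18
  Job 3: p=14, C=32
Total completion time = 5 + 18 + 32 = 55

55


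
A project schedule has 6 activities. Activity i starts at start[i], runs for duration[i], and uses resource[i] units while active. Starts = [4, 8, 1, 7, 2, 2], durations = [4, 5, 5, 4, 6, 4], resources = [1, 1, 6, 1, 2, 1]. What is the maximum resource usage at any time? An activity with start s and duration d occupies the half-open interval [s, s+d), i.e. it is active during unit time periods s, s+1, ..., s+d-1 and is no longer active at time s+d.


Each activity i is active on [start_i, start_i + duration_i).
Compute total resource usage per time slot:
  t=0: active resources = [], total = 0
  t=1: active resources = [6], total = 6
  t=2: active resources = [6, 2, 1], total = 9
  t=3: active resources = [6, 2, 1], total = 9
  t=4: active resources = [1, 6, 2, 1], total = 10
  t=5: active resources = [1, 6, 2, 1], total = 10
  t=6: active resources = [1, 2], total = 3
  t=7: active resources = [1, 1, 2], total = 4
  t=8: active resources = [1, 1], total = 2
  t=9: active resources = [1, 1], total = 2
  t=10: active resources = [1, 1], total = 2
  t=11: active resources = [1], total = 1
  t=12: active resources = [1], total = 1
Peak resource demand = 10

10


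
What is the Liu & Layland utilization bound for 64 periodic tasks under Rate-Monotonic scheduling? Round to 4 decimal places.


Compute 2^(1/64) = 1.0108892861
Subtract 1: 1.0108892861 - 1 = 0.0108892861
Multiply by n: 64 * 0.0108892861 = 0.6969143104
Round to 4 dp: 0.6969

0.6969


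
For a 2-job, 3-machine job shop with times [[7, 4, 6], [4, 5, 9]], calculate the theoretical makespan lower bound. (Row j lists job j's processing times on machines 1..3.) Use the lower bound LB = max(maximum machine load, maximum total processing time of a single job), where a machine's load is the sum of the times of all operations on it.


Machine loads:
  Machine 1: 7 + 4 = 11
  Machine 2: 4 + 5 = 9
  Machine 3: 6 + 9 = 15
Max machine load = 15
Job totals:
  Job 1: 17
  Job 2: 18
Max job total = 18
Lower bound = max(15, 18) = 18

18


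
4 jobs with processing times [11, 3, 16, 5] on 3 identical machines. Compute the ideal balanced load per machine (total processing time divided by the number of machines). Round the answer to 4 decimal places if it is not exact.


Total processing time = 11 + 3 + 16 + 5 = 35
Number of machines = 3
Ideal balanced load = 35 / 3 = 11.6667

11.6667


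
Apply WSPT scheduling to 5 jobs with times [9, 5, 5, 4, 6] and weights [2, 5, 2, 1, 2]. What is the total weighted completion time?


Compute p/w ratios and sort ascending (WSPT): [(5, 5), (5, 2), (6, 2), (4, 1), (9, 2)]
Compute weighted completion times:
  Job (p=5,w=5): C=5, w*C=5*5=25
  Job (p=5,w=2): C=10, w*C=2*10=20
  Job (p=6,w=2): C=16, w*C=2*16=32
  Job (p=4,w=1): C=20, w*C=1*20=20
  Job (p=9,w=2): C=29, w*C=2*29=58
Total weighted completion time = 155

155


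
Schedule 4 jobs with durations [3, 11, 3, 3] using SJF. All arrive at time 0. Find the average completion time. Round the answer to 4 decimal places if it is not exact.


SJF order (ascending): [3, 3, 3, 11]
Completion times:
  Job 1: burst=3, C=3
  Job 2: burst=3, C=6
  Job 3: burst=3, C=9
  Job 4: burst=11, C=20
Average completion = 38/4 = 9.5

9.5


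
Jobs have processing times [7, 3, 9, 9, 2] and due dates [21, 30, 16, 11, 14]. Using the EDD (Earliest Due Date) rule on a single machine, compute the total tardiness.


Sort by due date (EDD order): [(9, 11), (2, 14), (9, 16), (7, 21), (3, 30)]
Compute completion times and tardiness:
  Job 1: p=9, d=11, C=9, tardiness=max(0,9-11)=0
  Job 2: p=2, d=14, C=11, tardiness=max(0,11-14)=0
  Job 3: p=9, d=16, C=20, tardiness=max(0,20-16)=4
  Job 4: p=7, d=21, C=27, tardiness=max(0,27-21)=6
  Job 5: p=3, d=30, C=30, tardiness=max(0,30-30)=0
Total tardiness = 10

10


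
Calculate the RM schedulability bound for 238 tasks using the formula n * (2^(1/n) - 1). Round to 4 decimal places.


Compute 2^(1/238) = 1.0029166282
Subtract 1: 1.0029166282 - 1 = 0.0029166282
Multiply by n: 238 * 0.0029166282 = 0.6941575116
Round to 4 dp: 0.6942

0.6942


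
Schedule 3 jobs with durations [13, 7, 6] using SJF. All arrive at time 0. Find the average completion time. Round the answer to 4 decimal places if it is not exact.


SJF order (ascending): [6, 7, 13]
Completion times:
  Job 1: burst=6, C=6
  Job 2: burst=7, C=13
  Job 3: burst=13, C=26
Average completion = 45/3 = 15.0

15.0


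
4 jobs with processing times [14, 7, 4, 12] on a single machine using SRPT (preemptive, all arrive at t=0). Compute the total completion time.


Since all jobs arrive at t=0, SRPT equals SPT ordering.
SPT order: [4, 7, 12, 14]
Completion times:
  Job 1: p=4, C=4
  Job 2: p=7, C=11
  Job 3: p=12, C=23
  Job 4: p=14, C=37
Total completion time = 4 + 11 + 23 + 37 = 75

75


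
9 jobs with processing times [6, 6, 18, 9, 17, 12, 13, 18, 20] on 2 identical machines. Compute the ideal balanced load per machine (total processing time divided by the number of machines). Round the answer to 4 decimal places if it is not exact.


Total processing time = 6 + 6 + 18 + 9 + 17 + 12 + 13 + 18 + 20 = 119
Number of machines = 2
Ideal balanced load = 119 / 2 = 59.5

59.5


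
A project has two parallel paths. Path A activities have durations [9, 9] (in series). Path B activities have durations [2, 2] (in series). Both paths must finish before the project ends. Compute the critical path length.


Path A total = 9 + 9 = 18
Path B total = 2 + 2 = 4
Critical path = longest path = max(18, 4) = 18

18


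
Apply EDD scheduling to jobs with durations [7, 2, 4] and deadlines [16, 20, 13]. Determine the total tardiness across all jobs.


Sort by due date (EDD order): [(4, 13), (7, 16), (2, 20)]
Compute completion times and tardiness:
  Job 1: p=4, d=13, C=4, tardiness=max(0,4-13)=0
  Job 2: p=7, d=16, C=11, tardiness=max(0,11-16)=0
  Job 3: p=2, d=20, C=13, tardiness=max(0,13-20)=0
Total tardiness = 0

0


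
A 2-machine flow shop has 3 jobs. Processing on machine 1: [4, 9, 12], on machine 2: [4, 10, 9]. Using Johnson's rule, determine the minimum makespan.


Apply Johnson's rule:
  Group 1 (a <= b): [(1, 4, 4), (2, 9, 10)]
  Group 2 (a > b): [(3, 12, 9)]
Optimal job order: [1, 2, 3]
Schedule:
  Job 1: M1 done at 4, M2 done at 8
  Job 2: M1 done at 13, M2 done at 23
  Job 3: M1 done at 25, M2 done at 34
Makespan = 34

34


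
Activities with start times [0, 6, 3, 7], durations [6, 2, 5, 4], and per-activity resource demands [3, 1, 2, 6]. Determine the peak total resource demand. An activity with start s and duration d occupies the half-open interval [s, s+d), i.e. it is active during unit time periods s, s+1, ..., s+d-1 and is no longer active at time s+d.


Each activity i is active on [start_i, start_i + duration_i).
Compute total resource usage per time slot:
  t=0: active resources = [3], total = 3
  t=1: active resources = [3], total = 3
  t=2: active resources = [3], total = 3
  t=3: active resources = [3, 2], total = 5
  t=4: active resources = [3, 2], total = 5
  t=5: active resources = [3, 2], total = 5
  t=6: active resources = [1, 2], total = 3
  t=7: active resources = [1, 2, 6], total = 9
  t=8: active resources = [6], total = 6
  t=9: active resources = [6], total = 6
  t=10: active resources = [6], total = 6
Peak resource demand = 9

9


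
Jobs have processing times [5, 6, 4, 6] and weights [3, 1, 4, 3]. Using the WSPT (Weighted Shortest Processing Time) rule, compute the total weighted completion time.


Compute p/w ratios and sort ascending (WSPT): [(4, 4), (5, 3), (6, 3), (6, 1)]
Compute weighted completion times:
  Job (p=4,w=4): C=4, w*C=4*4=16
  Job (p=5,w=3): C=9, w*C=3*9=27
  Job (p=6,w=3): C=15, w*C=3*15=45
  Job (p=6,w=1): C=21, w*C=1*21=21
Total weighted completion time = 109

109


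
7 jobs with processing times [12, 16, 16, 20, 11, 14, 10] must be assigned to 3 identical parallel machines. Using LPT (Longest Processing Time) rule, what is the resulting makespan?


Sort jobs in decreasing order (LPT): [20, 16, 16, 14, 12, 11, 10]
Assign each job to the least loaded machine:
  Machine 1: jobs [20, 11], load = 31
  Machine 2: jobs [16, 14], load = 30
  Machine 3: jobs [16, 12, 10], load = 38
Makespan = max load = 38

38


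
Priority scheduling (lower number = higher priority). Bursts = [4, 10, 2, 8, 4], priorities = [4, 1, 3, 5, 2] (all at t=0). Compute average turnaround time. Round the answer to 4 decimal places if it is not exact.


Sort by priority (ascending = highest first):
Order: [(1, 10), (2, 4), (3, 2), (4, 4), (5, 8)]
Completion times:
  Priority 1, burst=10, C=10
  Priority 2, burst=4, C=14
  Priority 3, burst=2, C=16
  Priority 4, burst=4, C=20
  Priority 5, burst=8, C=28
Average turnaround = 88/5 = 17.6

17.6


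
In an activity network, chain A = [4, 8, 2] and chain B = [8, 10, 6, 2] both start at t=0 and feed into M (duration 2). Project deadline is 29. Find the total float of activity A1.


Forward pass: ES(A1) = sum of predecessors on chain A = 0
EF = ES + duration = 0 + 4 = 4
Backward pass: LF(M) = deadline = 29; LS(M) = 29 - 2 = 27
LF(A1) = LS(M) - sum(successors on chain A) = 27 - 10 = 17
LS = LF - duration = 17 - 4 = 13
Total float = LS - ES = 13 - 0 = 13

13


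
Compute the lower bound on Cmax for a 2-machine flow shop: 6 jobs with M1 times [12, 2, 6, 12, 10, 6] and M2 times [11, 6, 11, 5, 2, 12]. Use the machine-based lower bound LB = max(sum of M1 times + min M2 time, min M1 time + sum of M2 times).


LB1 = sum(M1 times) + min(M2 times) = 48 + 2 = 50
LB2 = min(M1 times) + sum(M2 times) = 2 + 47 = 49
Lower bound = max(LB1, LB2) = max(50, 49) = 50

50


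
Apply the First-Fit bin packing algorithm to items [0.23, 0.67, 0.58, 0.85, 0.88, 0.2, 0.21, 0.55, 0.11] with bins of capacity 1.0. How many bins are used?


Place items sequentially using First-Fit:
  Item 0.23 -> new Bin 1
  Item 0.67 -> Bin 1 (now 0.9)
  Item 0.58 -> new Bin 2
  Item 0.85 -> new Bin 3
  Item 0.88 -> new Bin 4
  Item 0.2 -> Bin 2 (now 0.78)
  Item 0.21 -> Bin 2 (now 0.99)
  Item 0.55 -> new Bin 5
  Item 0.11 -> Bin 3 (now 0.96)
Total bins used = 5

5


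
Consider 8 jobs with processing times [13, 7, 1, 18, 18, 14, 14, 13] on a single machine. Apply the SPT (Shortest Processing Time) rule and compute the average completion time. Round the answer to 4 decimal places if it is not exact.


Sort jobs by processing time (SPT order): [1, 7, 13, 13, 14, 14, 18, 18]
Compute completion times sequentially:
  Job 1: processing = 1, completes at 1
  Job 2: processing = 7, completes at 8
  Job 3: processing = 13, completes at 21
  Job 4: processing = 13, completes at 34
  Job 5: processing = 14, completes at 48
  Job 6: processing = 14, completes at 62
  Job 7: processing = 18, completes at 80
  Job 8: processing = 18, completes at 98
Sum of completion times = 352
Average completion time = 352/8 = 44.0

44.0


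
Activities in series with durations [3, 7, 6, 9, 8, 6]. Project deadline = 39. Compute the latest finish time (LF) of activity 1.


LF(activity 1) = deadline - sum of successor durations
Successors: activities 2 through 6 with durations [7, 6, 9, 8, 6]
Sum of successor durations = 36
LF = 39 - 36 = 3

3


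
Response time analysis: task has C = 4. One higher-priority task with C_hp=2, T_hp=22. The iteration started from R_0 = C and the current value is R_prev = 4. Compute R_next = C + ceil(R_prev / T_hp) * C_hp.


R_next = C + ceil(R_prev / T_hp) * C_hp
ceil(4 / 22) = ceil(0.1818) = 1
Interference = 1 * 2 = 2
R_next = 4 + 2 = 6

6


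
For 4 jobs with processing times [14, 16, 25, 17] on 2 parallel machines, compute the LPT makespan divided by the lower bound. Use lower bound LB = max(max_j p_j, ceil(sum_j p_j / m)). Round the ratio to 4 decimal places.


LPT order: [25, 17, 16, 14]
Machine loads after assignment: [39, 33]
LPT makespan = 39
Lower bound = max(max_job, ceil(total/2)) = max(25, 36) = 36
Ratio = 39 / 36 = 1.0833

1.0833


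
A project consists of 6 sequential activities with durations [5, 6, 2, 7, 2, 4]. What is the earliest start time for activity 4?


Activity 4 starts after activities 1 through 3 complete.
Predecessor durations: [5, 6, 2]
ES = 5 + 6 + 2 = 13

13


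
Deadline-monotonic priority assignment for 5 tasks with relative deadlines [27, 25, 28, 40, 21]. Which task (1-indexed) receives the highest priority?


Sort tasks by relative deadline (ascending):
  Task 5: deadline = 21
  Task 2: deadline = 25
  Task 1: deadline = 27
  Task 3: deadline = 28
  Task 4: deadline = 40
Priority order (highest first): [5, 2, 1, 3, 4]
Highest priority task = 5

5


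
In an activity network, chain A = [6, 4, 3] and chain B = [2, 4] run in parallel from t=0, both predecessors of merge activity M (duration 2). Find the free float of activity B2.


ES(B2) = sum of predecessors on chain B = 2
EF(B2) = ES + duration = 2 + 4 = 6
Successor of B2 is M. ES(M) = max(sum(A), sum(B)) = max(13, 6) = 13
Free float = ES(successor) - EF(current) = 13 - 6 = 7

7


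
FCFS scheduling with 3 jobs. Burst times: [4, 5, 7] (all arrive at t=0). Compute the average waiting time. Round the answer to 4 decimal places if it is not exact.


FCFS order (as given): [4, 5, 7]
Waiting times:
  Job 1: wait = 0
  Job 2: wait = 4
  Job 3: wait = 9
Sum of waiting times = 13
Average waiting time = 13/3 = 4.3333

4.3333


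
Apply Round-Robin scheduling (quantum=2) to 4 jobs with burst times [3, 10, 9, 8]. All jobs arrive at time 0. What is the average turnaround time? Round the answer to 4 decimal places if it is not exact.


Time quantum = 2
Execution trace:
  J1 runs 2 units, time = 2
  J2 runs 2 units, time = 4
  J3 runs 2 units, time = 6
  J4 runs 2 units, time = 8
  J1 runs 1 units, time = 9
  J2 runs 2 units, time = 11
  J3 runs 2 units, time = 13
  J4 runs 2 units, time = 15
  J2 runs 2 units, time = 17
  J3 runs 2 units, time = 19
  J4 runs 2 units, time = 21
  J2 runs 2 units, time = 23
  J3 runs 2 units, time = 25
  J4 runs 2 units, time = 27
  J2 runs 2 units, time = 29
  J3 runs 1 units, time = 30
Finish times: [9, 29, 30, 27]
Average turnaround = 95/4 = 23.75

23.75


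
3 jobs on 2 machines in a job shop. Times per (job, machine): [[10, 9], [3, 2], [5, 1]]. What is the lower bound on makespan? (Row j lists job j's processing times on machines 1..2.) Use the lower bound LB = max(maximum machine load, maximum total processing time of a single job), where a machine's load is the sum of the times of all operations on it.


Machine loads:
  Machine 1: 10 + 3 + 5 = 18
  Machine 2: 9 + 2 + 1 = 12
Max machine load = 18
Job totals:
  Job 1: 19
  Job 2: 5
  Job 3: 6
Max job total = 19
Lower bound = max(18, 19) = 19

19


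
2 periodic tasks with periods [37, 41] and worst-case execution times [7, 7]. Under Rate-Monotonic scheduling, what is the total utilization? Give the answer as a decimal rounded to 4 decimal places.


Compute individual utilizations (exact fractions):
  Task 1: C/T = 7/37 (approx. 0.1892)
  Task 2: C/T = 7/41 (approx. 0.1707)
Total utilization U = 7/37 + 7/41 = 546/1517
Rounded to 4 decimal places: U = 0.3599
RM (Liu & Layland) bound for 2 tasks = 0.828427; compare with U = 546/1517 (approx. 0.359921)
U <= bound, so schedulable by RM sufficient condition.

0.3599


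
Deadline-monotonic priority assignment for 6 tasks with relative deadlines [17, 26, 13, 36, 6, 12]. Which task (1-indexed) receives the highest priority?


Sort tasks by relative deadline (ascending):
  Task 5: deadline = 6
  Task 6: deadline = 12
  Task 3: deadline = 13
  Task 1: deadline = 17
  Task 2: deadline = 26
  Task 4: deadline = 36
Priority order (highest first): [5, 6, 3, 1, 2, 4]
Highest priority task = 5

5


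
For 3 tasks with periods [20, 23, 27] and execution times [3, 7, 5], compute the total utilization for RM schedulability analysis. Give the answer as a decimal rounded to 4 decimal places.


Compute individual utilizations (exact fractions):
  Task 1: C/T = 3/20 (approx. 0.15)
  Task 2: C/T = 7/23 (approx. 0.3043)
  Task 3: C/T = 5/27 (approx. 0.1852)
Total utilization U = 3/20 + 7/23 + 5/27 = 7943/12420
Rounded to 4 decimal places: U = 0.6395
RM (Liu & Layland) bound for 3 tasks = 0.779763; compare with U = 7943/12420 (approx. 0.639533)
U <= bound, so schedulable by RM sufficient condition.

0.6395


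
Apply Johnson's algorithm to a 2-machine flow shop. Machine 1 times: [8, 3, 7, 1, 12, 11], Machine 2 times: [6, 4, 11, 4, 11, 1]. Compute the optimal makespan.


Apply Johnson's rule:
  Group 1 (a <= b): [(4, 1, 4), (2, 3, 4), (3, 7, 11)]
  Group 2 (a > b): [(5, 12, 11), (1, 8, 6), (6, 11, 1)]
Optimal job order: [4, 2, 3, 5, 1, 6]
Schedule:
  Job 4: M1 done at 1, M2 done at 5
  Job 2: M1 done at 4, M2 done at 9
  Job 3: M1 done at 11, M2 done at 22
  Job 5: M1 done at 23, M2 done at 34
  Job 1: M1 done at 31, M2 done at 40
  Job 6: M1 done at 42, M2 done at 43
Makespan = 43

43


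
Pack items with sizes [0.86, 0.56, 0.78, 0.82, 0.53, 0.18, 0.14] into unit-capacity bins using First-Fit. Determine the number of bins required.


Place items sequentially using First-Fit:
  Item 0.86 -> new Bin 1
  Item 0.56 -> new Bin 2
  Item 0.78 -> new Bin 3
  Item 0.82 -> new Bin 4
  Item 0.53 -> new Bin 5
  Item 0.18 -> Bin 2 (now 0.74)
  Item 0.14 -> Bin 1 (now 1.0)
Total bins used = 5

5


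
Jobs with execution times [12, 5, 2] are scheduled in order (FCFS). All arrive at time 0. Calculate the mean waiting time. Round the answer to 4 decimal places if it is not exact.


FCFS order (as given): [12, 5, 2]
Waiting times:
  Job 1: wait = 0
  Job 2: wait = 12
  Job 3: wait = 17
Sum of waiting times = 29
Average waiting time = 29/3 = 9.6667

9.6667


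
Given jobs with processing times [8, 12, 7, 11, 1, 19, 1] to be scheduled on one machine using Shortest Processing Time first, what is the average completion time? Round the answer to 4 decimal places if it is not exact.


Sort jobs by processing time (SPT order): [1, 1, 7, 8, 11, 12, 19]
Compute completion times sequentially:
  Job 1: processing = 1, completes at 1
  Job 2: processing = 1, completes at 2
  Job 3: processing = 7, completes at 9
  Job 4: processing = 8, completes at 17
  Job 5: processing = 11, completes at 28
  Job 6: processing = 12, completes at 40
  Job 7: processing = 19, completes at 59
Sum of completion times = 156
Average completion time = 156/7 = 22.2857

22.2857


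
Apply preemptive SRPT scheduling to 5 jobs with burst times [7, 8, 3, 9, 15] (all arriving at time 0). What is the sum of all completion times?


Since all jobs arrive at t=0, SRPT equals SPT ordering.
SPT order: [3, 7, 8, 9, 15]
Completion times:
  Job 1: p=3, C=3
  Job 2: p=7, C=10
  Job 3: p=8, C=18
  Job 4: p=9, C=27
  Job 5: p=15, C=42
Total completion time = 3 + 10 + 18 + 27 + 42 = 100

100


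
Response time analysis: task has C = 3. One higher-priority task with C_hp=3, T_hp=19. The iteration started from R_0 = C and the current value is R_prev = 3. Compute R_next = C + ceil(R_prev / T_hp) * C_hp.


R_next = C + ceil(R_prev / T_hp) * C_hp
ceil(3 / 19) = ceil(0.1579) = 1
Interference = 1 * 3 = 3
R_next = 3 + 3 = 6

6


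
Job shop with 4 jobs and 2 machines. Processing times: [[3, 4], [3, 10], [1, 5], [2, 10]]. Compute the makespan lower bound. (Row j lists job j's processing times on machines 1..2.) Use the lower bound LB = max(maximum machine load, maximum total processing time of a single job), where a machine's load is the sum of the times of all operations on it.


Machine loads:
  Machine 1: 3 + 3 + 1 + 2 = 9
  Machine 2: 4 + 10 + 5 + 10 = 29
Max machine load = 29
Job totals:
  Job 1: 7
  Job 2: 13
  Job 3: 6
  Job 4: 12
Max job total = 13
Lower bound = max(29, 13) = 29

29


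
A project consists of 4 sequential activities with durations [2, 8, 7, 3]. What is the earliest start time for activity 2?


Activity 2 starts after activities 1 through 1 complete.
Predecessor durations: [2]
ES = 2 = 2

2


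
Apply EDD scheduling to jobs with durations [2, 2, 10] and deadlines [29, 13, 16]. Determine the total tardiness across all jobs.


Sort by due date (EDD order): [(2, 13), (10, 16), (2, 29)]
Compute completion times and tardiness:
  Job 1: p=2, d=13, C=2, tardiness=max(0,2-13)=0
  Job 2: p=10, d=16, C=12, tardiness=max(0,12-16)=0
  Job 3: p=2, d=29, C=14, tardiness=max(0,14-29)=0
Total tardiness = 0

0


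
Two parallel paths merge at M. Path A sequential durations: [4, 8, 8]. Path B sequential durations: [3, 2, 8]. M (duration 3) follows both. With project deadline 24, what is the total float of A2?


Forward pass: ES(A2) = sum of predecessors on chain A = 4
EF = ES + duration = 4 + 8 = 12
Backward pass: LF(M) = deadline = 24; LS(M) = 24 - 3 = 21
LF(A2) = LS(M) - sum(successors on chain A) = 21 - 8 = 13
LS = LF - duration = 13 - 8 = 5
Total float = LS - ES = 5 - 4 = 1

1


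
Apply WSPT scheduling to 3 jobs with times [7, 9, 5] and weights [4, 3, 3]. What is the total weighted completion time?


Compute p/w ratios and sort ascending (WSPT): [(5, 3), (7, 4), (9, 3)]
Compute weighted completion times:
  Job (p=5,w=3): C=5, w*C=3*5=15
  Job (p=7,w=4): C=12, w*C=4*12=48
  Job (p=9,w=3): C=21, w*C=3*21=63
Total weighted completion time = 126

126


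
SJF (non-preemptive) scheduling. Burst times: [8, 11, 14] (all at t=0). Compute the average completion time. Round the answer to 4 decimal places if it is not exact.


SJF order (ascending): [8, 11, 14]
Completion times:
  Job 1: burst=8, C=8
  Job 2: burst=11, C=19
  Job 3: burst=14, C=33
Average completion = 60/3 = 20.0

20.0


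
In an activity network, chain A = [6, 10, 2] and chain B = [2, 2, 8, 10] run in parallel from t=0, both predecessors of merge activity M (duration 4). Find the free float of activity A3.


ES(A3) = sum of predecessors on chain A = 16
EF(A3) = ES + duration = 16 + 2 = 18
Successor of A3 is M. ES(M) = max(sum(A), sum(B)) = max(18, 22) = 22
Free float = ES(successor) - EF(current) = 22 - 18 = 4

4


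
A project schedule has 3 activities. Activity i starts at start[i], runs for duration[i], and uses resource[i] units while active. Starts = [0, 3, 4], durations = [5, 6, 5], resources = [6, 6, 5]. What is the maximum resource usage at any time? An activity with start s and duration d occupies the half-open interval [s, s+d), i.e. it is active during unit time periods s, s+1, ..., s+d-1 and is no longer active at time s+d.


Each activity i is active on [start_i, start_i + duration_i).
Compute total resource usage per time slot:
  t=0: active resources = [6], total = 6
  t=1: active resources = [6], total = 6
  t=2: active resources = [6], total = 6
  t=3: active resources = [6, 6], total = 12
  t=4: active resources = [6, 6, 5], total = 17
  t=5: active resources = [6, 5], total = 11
  t=6: active resources = [6, 5], total = 11
  t=7: active resources = [6, 5], total = 11
  t=8: active resources = [6, 5], total = 11
Peak resource demand = 17

17


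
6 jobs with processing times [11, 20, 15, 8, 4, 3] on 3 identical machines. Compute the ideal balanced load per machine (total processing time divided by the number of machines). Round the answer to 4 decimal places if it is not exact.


Total processing time = 11 + 20 + 15 + 8 + 4 + 3 = 61
Number of machines = 3
Ideal balanced load = 61 / 3 = 20.3333

20.3333


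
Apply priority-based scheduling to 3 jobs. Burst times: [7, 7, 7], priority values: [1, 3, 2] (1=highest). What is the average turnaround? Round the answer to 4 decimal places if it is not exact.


Sort by priority (ascending = highest first):
Order: [(1, 7), (2, 7), (3, 7)]
Completion times:
  Priority 1, burst=7, C=7
  Priority 2, burst=7, C=14
  Priority 3, burst=7, C=21
Average turnaround = 42/3 = 14.0

14.0


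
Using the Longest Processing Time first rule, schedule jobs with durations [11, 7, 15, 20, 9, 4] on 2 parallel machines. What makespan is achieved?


Sort jobs in decreasing order (LPT): [20, 15, 11, 9, 7, 4]
Assign each job to the least loaded machine:
  Machine 1: jobs [20, 9, 4], load = 33
  Machine 2: jobs [15, 11, 7], load = 33
Makespan = max load = 33

33


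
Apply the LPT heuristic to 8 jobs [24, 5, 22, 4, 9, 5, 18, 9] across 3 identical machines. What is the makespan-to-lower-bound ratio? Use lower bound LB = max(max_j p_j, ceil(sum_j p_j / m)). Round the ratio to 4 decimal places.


LPT order: [24, 22, 18, 9, 9, 5, 5, 4]
Machine loads after assignment: [33, 31, 32]
LPT makespan = 33
Lower bound = max(max_job, ceil(total/3)) = max(24, 32) = 32
Ratio = 33 / 32 = 1.0313

1.0313


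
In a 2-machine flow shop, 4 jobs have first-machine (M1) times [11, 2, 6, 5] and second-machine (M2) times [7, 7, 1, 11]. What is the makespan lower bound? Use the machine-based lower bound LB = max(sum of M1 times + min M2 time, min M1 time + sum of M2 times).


LB1 = sum(M1 times) + min(M2 times) = 24 + 1 = 25
LB2 = min(M1 times) + sum(M2 times) = 2 + 26 = 28
Lower bound = max(LB1, LB2) = max(25, 28) = 28

28


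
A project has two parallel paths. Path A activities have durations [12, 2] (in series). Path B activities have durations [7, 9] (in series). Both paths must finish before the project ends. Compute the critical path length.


Path A total = 12 + 2 = 14
Path B total = 7 + 9 = 16
Critical path = longest path = max(14, 16) = 16

16


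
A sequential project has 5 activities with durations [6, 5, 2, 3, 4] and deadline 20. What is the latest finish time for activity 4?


LF(activity 4) = deadline - sum of successor durations
Successors: activities 5 through 5 with durations [4]
Sum of successor durations = 4
LF = 20 - 4 = 16

16


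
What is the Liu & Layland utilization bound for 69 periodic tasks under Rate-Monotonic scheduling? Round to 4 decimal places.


Compute 2^(1/69) = 1.0100962378
Subtract 1: 1.0100962378 - 1 = 0.0100962378
Multiply by n: 69 * 0.0100962378 = 0.6966404082
Round to 4 dp: 0.6966

0.6966


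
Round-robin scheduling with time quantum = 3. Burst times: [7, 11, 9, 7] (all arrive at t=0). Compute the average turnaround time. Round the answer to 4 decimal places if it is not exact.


Time quantum = 3
Execution trace:
  J1 runs 3 units, time = 3
  J2 runs 3 units, time = 6
  J3 runs 3 units, time = 9
  J4 runs 3 units, time = 12
  J1 runs 3 units, time = 15
  J2 runs 3 units, time = 18
  J3 runs 3 units, time = 21
  J4 runs 3 units, time = 24
  J1 runs 1 units, time = 25
  J2 runs 3 units, time = 28
  J3 runs 3 units, time = 31
  J4 runs 1 units, time = 32
  J2 runs 2 units, time = 34
Finish times: [25, 34, 31, 32]
Average turnaround = 122/4 = 30.5

30.5


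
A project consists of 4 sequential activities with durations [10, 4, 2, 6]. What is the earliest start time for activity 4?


Activity 4 starts after activities 1 through 3 complete.
Predecessor durations: [10, 4, 2]
ES = 10 + 4 + 2 = 16

16


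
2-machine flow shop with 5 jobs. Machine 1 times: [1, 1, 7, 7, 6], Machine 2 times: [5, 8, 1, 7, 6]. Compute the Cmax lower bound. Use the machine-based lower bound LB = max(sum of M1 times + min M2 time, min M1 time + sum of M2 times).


LB1 = sum(M1 times) + min(M2 times) = 22 + 1 = 23
LB2 = min(M1 times) + sum(M2 times) = 1 + 27 = 28
Lower bound = max(LB1, LB2) = max(23, 28) = 28

28


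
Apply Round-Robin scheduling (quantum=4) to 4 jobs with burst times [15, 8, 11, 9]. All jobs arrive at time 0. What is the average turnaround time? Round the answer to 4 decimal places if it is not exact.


Time quantum = 4
Execution trace:
  J1 runs 4 units, time = 4
  J2 runs 4 units, time = 8
  J3 runs 4 units, time = 12
  J4 runs 4 units, time = 16
  J1 runs 4 units, time = 20
  J2 runs 4 units, time = 24
  J3 runs 4 units, time = 28
  J4 runs 4 units, time = 32
  J1 runs 4 units, time = 36
  J3 runs 3 units, time = 39
  J4 runs 1 units, time = 40
  J1 runs 3 units, time = 43
Finish times: [43, 24, 39, 40]
Average turnaround = 146/4 = 36.5

36.5


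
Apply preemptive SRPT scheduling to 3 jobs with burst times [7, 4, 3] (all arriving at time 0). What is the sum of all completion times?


Since all jobs arrive at t=0, SRPT equals SPT ordering.
SPT order: [3, 4, 7]
Completion times:
  Job 1: p=3, C=3
  Job 2: p=4, C=7
  Job 3: p=7, C=14
Total completion time = 3 + 7 + 14 = 24

24


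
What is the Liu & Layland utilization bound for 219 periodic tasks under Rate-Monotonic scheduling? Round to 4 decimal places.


Compute 2^(1/219) = 1.0031700697
Subtract 1: 1.0031700697 - 1 = 0.0031700697
Multiply by n: 219 * 0.0031700697 = 0.6942452643
Round to 4 dp: 0.6942

0.6942


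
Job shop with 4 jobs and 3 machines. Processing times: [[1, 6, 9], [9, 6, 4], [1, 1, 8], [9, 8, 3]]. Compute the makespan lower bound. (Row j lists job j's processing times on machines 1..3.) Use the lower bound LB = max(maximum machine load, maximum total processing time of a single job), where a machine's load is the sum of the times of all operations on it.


Machine loads:
  Machine 1: 1 + 9 + 1 + 9 = 20
  Machine 2: 6 + 6 + 1 + 8 = 21
  Machine 3: 9 + 4 + 8 + 3 = 24
Max machine load = 24
Job totals:
  Job 1: 16
  Job 2: 19
  Job 3: 10
  Job 4: 20
Max job total = 20
Lower bound = max(24, 20) = 24

24


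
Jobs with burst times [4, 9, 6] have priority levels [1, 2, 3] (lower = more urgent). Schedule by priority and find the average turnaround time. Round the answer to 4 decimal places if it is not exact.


Sort by priority (ascending = highest first):
Order: [(1, 4), (2, 9), (3, 6)]
Completion times:
  Priority 1, burst=4, C=4
  Priority 2, burst=9, C=13
  Priority 3, burst=6, C=19
Average turnaround = 36/3 = 12.0

12.0


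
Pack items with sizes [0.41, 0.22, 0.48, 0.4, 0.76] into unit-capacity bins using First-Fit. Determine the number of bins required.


Place items sequentially using First-Fit:
  Item 0.41 -> new Bin 1
  Item 0.22 -> Bin 1 (now 0.63)
  Item 0.48 -> new Bin 2
  Item 0.4 -> Bin 2 (now 0.88)
  Item 0.76 -> new Bin 3
Total bins used = 3

3


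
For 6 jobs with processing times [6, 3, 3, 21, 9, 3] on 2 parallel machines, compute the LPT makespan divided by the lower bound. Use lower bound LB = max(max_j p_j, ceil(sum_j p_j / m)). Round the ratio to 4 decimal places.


LPT order: [21, 9, 6, 3, 3, 3]
Machine loads after assignment: [24, 21]
LPT makespan = 24
Lower bound = max(max_job, ceil(total/2)) = max(21, 23) = 23
Ratio = 24 / 23 = 1.0435

1.0435


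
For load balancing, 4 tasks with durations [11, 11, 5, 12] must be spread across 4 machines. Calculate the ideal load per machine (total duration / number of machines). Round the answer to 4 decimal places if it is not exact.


Total processing time = 11 + 11 + 5 + 12 = 39
Number of machines = 4
Ideal balanced load = 39 / 4 = 9.75

9.75


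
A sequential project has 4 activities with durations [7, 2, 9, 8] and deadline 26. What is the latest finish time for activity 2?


LF(activity 2) = deadline - sum of successor durations
Successors: activities 3 through 4 with durations [9, 8]
Sum of successor durations = 17
LF = 26 - 17 = 9

9


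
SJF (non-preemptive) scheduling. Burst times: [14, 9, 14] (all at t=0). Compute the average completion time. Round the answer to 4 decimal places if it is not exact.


SJF order (ascending): [9, 14, 14]
Completion times:
  Job 1: burst=9, C=9
  Job 2: burst=14, C=23
  Job 3: burst=14, C=37
Average completion = 69/3 = 23.0

23.0


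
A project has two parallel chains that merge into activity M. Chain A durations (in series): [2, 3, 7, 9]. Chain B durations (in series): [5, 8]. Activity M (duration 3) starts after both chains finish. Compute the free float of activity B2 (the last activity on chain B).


ES(B2) = sum of predecessors on chain B = 5
EF(B2) = ES + duration = 5 + 8 = 13
Successor of B2 is M. ES(M) = max(sum(A), sum(B)) = max(21, 13) = 21
Free float = ES(successor) - EF(current) = 21 - 13 = 8

8


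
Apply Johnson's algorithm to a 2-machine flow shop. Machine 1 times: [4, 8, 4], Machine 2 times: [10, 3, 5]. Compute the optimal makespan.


Apply Johnson's rule:
  Group 1 (a <= b): [(1, 4, 10), (3, 4, 5)]
  Group 2 (a > b): [(2, 8, 3)]
Optimal job order: [1, 3, 2]
Schedule:
  Job 1: M1 done at 4, M2 done at 14
  Job 3: M1 done at 8, M2 done at 19
  Job 2: M1 done at 16, M2 done at 22
Makespan = 22

22


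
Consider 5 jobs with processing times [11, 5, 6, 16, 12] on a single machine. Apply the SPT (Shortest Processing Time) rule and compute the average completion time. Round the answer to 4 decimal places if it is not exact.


Sort jobs by processing time (SPT order): [5, 6, 11, 12, 16]
Compute completion times sequentially:
  Job 1: processing = 5, completes at 5
  Job 2: processing = 6, completes at 11
  Job 3: processing = 11, completes at 22
  Job 4: processing = 12, completes at 34
  Job 5: processing = 16, completes at 50
Sum of completion times = 122
Average completion time = 122/5 = 24.4

24.4
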